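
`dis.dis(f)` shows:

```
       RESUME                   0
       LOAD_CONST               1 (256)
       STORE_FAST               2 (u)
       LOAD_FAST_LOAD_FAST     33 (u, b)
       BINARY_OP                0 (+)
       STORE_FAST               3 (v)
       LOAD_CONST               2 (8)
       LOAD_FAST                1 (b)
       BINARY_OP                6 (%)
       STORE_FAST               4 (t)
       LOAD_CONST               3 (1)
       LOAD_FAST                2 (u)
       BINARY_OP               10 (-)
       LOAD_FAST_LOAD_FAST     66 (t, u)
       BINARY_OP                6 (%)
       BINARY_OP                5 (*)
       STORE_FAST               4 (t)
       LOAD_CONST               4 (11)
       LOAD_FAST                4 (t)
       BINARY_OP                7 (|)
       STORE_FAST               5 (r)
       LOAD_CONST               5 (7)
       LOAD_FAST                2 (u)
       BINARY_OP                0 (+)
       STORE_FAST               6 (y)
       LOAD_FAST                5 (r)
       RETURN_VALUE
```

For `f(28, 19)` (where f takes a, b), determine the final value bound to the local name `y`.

LOAD_CONST → push 256. Stack: [256]
STORE_FAST u → u=256. Stack: []
LOAD_FAST_LOAD_FAST u,b → push 256,19. Stack: [256, 19]
BINARY_OP + → 256 + 19 = 275. Stack: [275]
STORE_FAST v → v=275. Stack: []
LOAD_CONST → push 8. Stack: [8]
LOAD_FAST b → push 19. Stack: [8, 19]
BINARY_OP % → 8 % 19 = 8. Stack: [8]
STORE_FAST t → t=8. Stack: []
LOAD_CONST → push 1. Stack: [1]
LOAD_FAST u → push 256. Stack: [1, 256]
BINARY_OP - → 1 - 256 = -255. Stack: [-255]
LOAD_FAST_LOAD_FAST t,u → push 8,256. Stack: [-255, 8, 256]
BINARY_OP % → 8 % 256 = 8. Stack: [-255, 8]
BINARY_OP * → -255 * 8 = -2040. Stack: [-2040]
STORE_FAST t → t=-2040. Stack: []
LOAD_CONST → push 11. Stack: [11]
LOAD_FAST t → push -2040. Stack: [11, -2040]
BINARY_OP | → 11 | -2040 = -2037. Stack: [-2037]
STORE_FAST r → r=-2037. Stack: []
LOAD_CONST → push 7. Stack: [7]
LOAD_FAST u → push 256. Stack: [7, 256]
BINARY_OP + → 7 + 256 = 263. Stack: [263]
STORE_FAST y → y=263. Stack: []
LOAD_FAST r → push -2037. Stack: [-2037]
RETURN_VALUE → return -2037.

263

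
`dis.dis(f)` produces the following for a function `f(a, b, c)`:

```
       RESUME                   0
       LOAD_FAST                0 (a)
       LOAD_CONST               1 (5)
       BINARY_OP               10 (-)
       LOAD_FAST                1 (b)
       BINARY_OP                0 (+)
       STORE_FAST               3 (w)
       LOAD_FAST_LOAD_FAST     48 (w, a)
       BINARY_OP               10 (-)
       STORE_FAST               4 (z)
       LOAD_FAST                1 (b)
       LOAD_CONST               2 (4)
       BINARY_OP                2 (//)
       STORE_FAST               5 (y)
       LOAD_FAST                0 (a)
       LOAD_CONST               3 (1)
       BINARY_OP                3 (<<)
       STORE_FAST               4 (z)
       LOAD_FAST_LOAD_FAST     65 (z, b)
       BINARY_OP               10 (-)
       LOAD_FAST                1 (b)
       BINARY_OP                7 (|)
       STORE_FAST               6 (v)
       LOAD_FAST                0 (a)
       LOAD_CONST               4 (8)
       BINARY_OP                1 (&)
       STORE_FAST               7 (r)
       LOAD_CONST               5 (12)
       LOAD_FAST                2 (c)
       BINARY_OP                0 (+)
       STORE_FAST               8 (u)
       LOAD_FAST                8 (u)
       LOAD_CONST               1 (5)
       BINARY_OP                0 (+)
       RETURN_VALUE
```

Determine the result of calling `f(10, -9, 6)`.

23

LOAD_FAST a → push 10. Stack: [10]
LOAD_CONST → push 5. Stack: [10, 5]
BINARY_OP - → 10 - 5 = 5. Stack: [5]
LOAD_FAST b → push -9. Stack: [5, -9]
BINARY_OP + → 5 + -9 = -4. Stack: [-4]
STORE_FAST w → w=-4. Stack: []
LOAD_FAST_LOAD_FAST w,a → push -4,10. Stack: [-4, 10]
BINARY_OP - → -4 - 10 = -14. Stack: [-14]
STORE_FAST z → z=-14. Stack: []
LOAD_FAST b → push -9. Stack: [-9]
LOAD_CONST → push 4. Stack: [-9, 4]
BINARY_OP // → -9 // 4 = -3. Stack: [-3]
STORE_FAST y → y=-3. Stack: []
LOAD_FAST a → push 10. Stack: [10]
LOAD_CONST → push 1. Stack: [10, 1]
BINARY_OP << → 10 << 1 = 20. Stack: [20]
STORE_FAST z → z=20. Stack: []
LOAD_FAST_LOAD_FAST z,b → push 20,-9. Stack: [20, -9]
BINARY_OP - → 20 - -9 = 29. Stack: [29]
LOAD_FAST b → push -9. Stack: [29, -9]
BINARY_OP | → 29 | -9 = -1. Stack: [-1]
STORE_FAST v → v=-1. Stack: []
LOAD_FAST a → push 10. Stack: [10]
LOAD_CONST → push 8. Stack: [10, 8]
BINARY_OP & → 10 & 8 = 8. Stack: [8]
STORE_FAST r → r=8. Stack: []
LOAD_CONST → push 12. Stack: [12]
LOAD_FAST c → push 6. Stack: [12, 6]
BINARY_OP + → 12 + 6 = 18. Stack: [18]
STORE_FAST u → u=18. Stack: []
LOAD_FAST u → push 18. Stack: [18]
LOAD_CONST → push 5. Stack: [18, 5]
BINARY_OP + → 18 + 5 = 23. Stack: [23]
RETURN_VALUE → return 23.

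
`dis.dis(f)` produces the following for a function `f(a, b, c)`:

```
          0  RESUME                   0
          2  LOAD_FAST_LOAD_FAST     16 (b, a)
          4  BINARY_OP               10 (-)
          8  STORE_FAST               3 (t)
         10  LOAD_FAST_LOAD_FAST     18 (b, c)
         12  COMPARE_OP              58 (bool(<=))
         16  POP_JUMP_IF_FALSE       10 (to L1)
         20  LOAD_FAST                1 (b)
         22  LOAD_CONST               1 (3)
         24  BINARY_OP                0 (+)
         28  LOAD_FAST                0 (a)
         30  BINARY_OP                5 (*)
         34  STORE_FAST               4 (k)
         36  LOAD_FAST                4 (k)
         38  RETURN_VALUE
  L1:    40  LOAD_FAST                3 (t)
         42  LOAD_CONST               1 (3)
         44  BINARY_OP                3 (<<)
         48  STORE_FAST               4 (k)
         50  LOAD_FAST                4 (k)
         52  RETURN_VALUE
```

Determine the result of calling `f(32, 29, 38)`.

LOAD_FAST_LOAD_FAST b,a → push 29,32. Stack: [29, 32]
BINARY_OP - → 29 - 32 = -3. Stack: [-3]
STORE_FAST t → t=-3. Stack: []
LOAD_FAST_LOAD_FAST b,c → push 29,38. Stack: [29, 38]
COMPARE_OP bool(<=) → 29 vs 38 = True. Stack: [True]
POP_JUMP_IF_FALSE → pop True; no jump. Stack: []
LOAD_FAST b → push 29. Stack: [29]
LOAD_CONST → push 3. Stack: [29, 3]
BINARY_OP + → 29 + 3 = 32. Stack: [32]
LOAD_FAST a → push 32. Stack: [32, 32]
BINARY_OP * → 32 * 32 = 1024. Stack: [1024]
STORE_FAST k → k=1024. Stack: []
LOAD_FAST k → push 1024. Stack: [1024]
RETURN_VALUE → return 1024.

1024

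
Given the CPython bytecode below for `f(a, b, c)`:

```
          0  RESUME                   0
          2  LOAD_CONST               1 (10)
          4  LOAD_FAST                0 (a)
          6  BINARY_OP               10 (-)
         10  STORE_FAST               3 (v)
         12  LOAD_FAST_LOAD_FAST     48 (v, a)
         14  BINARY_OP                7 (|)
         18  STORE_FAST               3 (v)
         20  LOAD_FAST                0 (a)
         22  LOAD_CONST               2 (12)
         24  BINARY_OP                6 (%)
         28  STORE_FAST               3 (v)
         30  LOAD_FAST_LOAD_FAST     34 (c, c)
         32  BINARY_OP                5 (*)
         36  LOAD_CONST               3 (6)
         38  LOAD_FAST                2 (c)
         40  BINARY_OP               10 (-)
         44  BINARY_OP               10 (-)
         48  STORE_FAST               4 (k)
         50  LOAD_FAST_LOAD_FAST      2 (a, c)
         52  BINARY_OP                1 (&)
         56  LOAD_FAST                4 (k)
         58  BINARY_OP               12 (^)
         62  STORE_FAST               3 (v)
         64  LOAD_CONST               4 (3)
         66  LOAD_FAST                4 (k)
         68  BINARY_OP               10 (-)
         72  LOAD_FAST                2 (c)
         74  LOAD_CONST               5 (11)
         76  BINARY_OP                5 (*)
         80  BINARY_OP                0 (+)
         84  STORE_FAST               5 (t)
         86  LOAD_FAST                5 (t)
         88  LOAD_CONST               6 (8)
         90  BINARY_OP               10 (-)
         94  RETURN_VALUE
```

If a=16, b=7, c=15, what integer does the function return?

-74

LOAD_CONST → push 10. Stack: [10]
LOAD_FAST a → push 16. Stack: [10, 16]
BINARY_OP - → 10 - 16 = -6. Stack: [-6]
STORE_FAST v → v=-6. Stack: []
LOAD_FAST_LOAD_FAST v,a → push -6,16. Stack: [-6, 16]
BINARY_OP | → -6 | 16 = -6. Stack: [-6]
STORE_FAST v → v=-6. Stack: []
LOAD_FAST a → push 16. Stack: [16]
LOAD_CONST → push 12. Stack: [16, 12]
BINARY_OP % → 16 % 12 = 4. Stack: [4]
STORE_FAST v → v=4. Stack: []
LOAD_FAST_LOAD_FAST c,c → push 15,15. Stack: [15, 15]
BINARY_OP * → 15 * 15 = 225. Stack: [225]
LOAD_CONST → push 6. Stack: [225, 6]
LOAD_FAST c → push 15. Stack: [225, 6, 15]
BINARY_OP - → 6 - 15 = -9. Stack: [225, -9]
BINARY_OP - → 225 - -9 = 234. Stack: [234]
STORE_FAST k → k=234. Stack: []
LOAD_FAST_LOAD_FAST a,c → push 16,15. Stack: [16, 15]
BINARY_OP & → 16 & 15 = 0. Stack: [0]
LOAD_FAST k → push 234. Stack: [0, 234]
BINARY_OP ^ → 0 ^ 234 = 234. Stack: [234]
STORE_FAST v → v=234. Stack: []
LOAD_CONST → push 3. Stack: [3]
LOAD_FAST k → push 234. Stack: [3, 234]
BINARY_OP - → 3 - 234 = -231. Stack: [-231]
LOAD_FAST c → push 15. Stack: [-231, 15]
LOAD_CONST → push 11. Stack: [-231, 15, 11]
BINARY_OP * → 15 * 11 = 165. Stack: [-231, 165]
BINARY_OP + → -231 + 165 = -66. Stack: [-66]
STORE_FAST t → t=-66. Stack: []
LOAD_FAST t → push -66. Stack: [-66]
LOAD_CONST → push 8. Stack: [-66, 8]
BINARY_OP - → -66 - 8 = -74. Stack: [-74]
RETURN_VALUE → return -74.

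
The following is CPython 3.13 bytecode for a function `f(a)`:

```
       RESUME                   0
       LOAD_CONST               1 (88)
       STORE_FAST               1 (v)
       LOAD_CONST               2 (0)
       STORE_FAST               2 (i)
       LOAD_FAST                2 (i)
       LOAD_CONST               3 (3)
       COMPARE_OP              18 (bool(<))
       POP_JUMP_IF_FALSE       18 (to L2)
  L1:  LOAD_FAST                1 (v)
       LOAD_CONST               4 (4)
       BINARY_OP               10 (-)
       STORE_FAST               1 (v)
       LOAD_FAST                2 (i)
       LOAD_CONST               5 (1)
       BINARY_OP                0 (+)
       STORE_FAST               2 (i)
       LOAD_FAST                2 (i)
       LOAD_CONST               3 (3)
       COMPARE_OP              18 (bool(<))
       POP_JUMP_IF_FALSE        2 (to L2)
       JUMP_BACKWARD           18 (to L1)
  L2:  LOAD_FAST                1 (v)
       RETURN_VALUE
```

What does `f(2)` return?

LOAD_CONST → push 88. Stack: [88]
STORE_FAST v → v=88. Stack: []
LOAD_CONST → push 0. Stack: [0]
STORE_FAST i → i=0. Stack: []
LOAD_FAST i → push 0. Stack: [0]
LOAD_CONST → push 3. Stack: [0, 3]
COMPARE_OP bool(<) → 0 vs 3 = True. Stack: [True]
POP_JUMP_IF_FALSE → pop True; no jump. Stack: []
LOAD_FAST v → push 88. Stack: [88]
LOAD_CONST → push 4. Stack: [88, 4]
BINARY_OP - → 88 - 4 = 84. Stack: [84]
STORE_FAST v → v=84. Stack: []
LOAD_FAST i → push 0. Stack: [0]
LOAD_CONST → push 1. Stack: [0, 1]
BINARY_OP + → 0 + 1 = 1. Stack: [1]
STORE_FAST i → i=1. Stack: []
LOAD_FAST i → push 1. Stack: [1]
LOAD_CONST → push 3. Stack: [1, 3]
COMPARE_OP bool(<) → 1 vs 3 = True. Stack: [True]
POP_JUMP_IF_FALSE → pop True; no jump. Stack: []
LOAD_FAST v → push 84. Stack: [84]
LOAD_CONST → push 4. Stack: [84, 4]
BINARY_OP - → 84 - 4 = 80. Stack: [80]
STORE_FAST v → v=80. Stack: []
LOAD_FAST i → push 1. Stack: [1]
LOAD_CONST → push 1. Stack: [1, 1]
BINARY_OP + → 1 + 1 = 2. Stack: [2]
STORE_FAST i → i=2. Stack: []
LOAD_FAST i → push 2. Stack: [2]
LOAD_CONST → push 3. Stack: [2, 3]
COMPARE_OP bool(<) → 2 vs 3 = True. Stack: [True]
POP_JUMP_IF_FALSE → pop True; no jump. Stack: []
LOAD_FAST v → push 80. Stack: [80]
LOAD_CONST → push 4. Stack: [80, 4]
BINARY_OP - → 80 - 4 = 76. Stack: [76]
STORE_FAST v → v=76. Stack: []
LOAD_FAST i → push 2. Stack: [2]
LOAD_CONST → push 1. Stack: [2, 1]
BINARY_OP + → 2 + 1 = 3. Stack: [3]
STORE_FAST i → i=3. Stack: []
LOAD_FAST i → push 3. Stack: [3]
LOAD_CONST → push 3. Stack: [3, 3]
COMPARE_OP bool(<) → 3 vs 3 = False. Stack: [False]
POP_JUMP_IF_FALSE → pop False; jump. Stack: []
LOAD_FAST v → push 76. Stack: [76]
RETURN_VALUE → return 76.

76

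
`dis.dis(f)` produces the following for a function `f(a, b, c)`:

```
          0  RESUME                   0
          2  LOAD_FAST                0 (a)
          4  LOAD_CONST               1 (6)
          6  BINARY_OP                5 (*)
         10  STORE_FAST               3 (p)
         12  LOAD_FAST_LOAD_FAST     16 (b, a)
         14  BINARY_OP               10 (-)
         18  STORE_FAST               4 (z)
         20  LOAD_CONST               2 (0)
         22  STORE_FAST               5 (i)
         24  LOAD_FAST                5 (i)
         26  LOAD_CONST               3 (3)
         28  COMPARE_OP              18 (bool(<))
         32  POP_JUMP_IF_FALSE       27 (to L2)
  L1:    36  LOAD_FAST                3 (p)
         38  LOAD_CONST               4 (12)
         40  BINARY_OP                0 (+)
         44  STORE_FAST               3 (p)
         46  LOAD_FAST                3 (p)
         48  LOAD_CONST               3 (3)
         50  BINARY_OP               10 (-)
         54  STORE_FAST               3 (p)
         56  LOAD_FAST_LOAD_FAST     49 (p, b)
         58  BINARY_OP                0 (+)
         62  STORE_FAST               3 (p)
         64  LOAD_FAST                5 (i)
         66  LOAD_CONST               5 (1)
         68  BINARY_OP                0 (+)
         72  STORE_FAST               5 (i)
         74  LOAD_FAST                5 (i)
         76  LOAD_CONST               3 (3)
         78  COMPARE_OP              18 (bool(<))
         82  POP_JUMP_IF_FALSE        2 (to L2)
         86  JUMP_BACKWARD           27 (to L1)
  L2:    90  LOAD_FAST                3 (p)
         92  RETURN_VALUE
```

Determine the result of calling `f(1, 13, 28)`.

LOAD_FAST a → push 1
LOAD_CONST → push 6
BINARY_OP * → 1 * 6 = 6
STORE_FAST p → p=6
LOAD_FAST_LOAD_FAST b,a → push 13,1
BINARY_OP - → 13 - 1 = 12
STORE_FAST z → z=12
LOAD_CONST → push 0
STORE_FAST i → i=0
LOAD_FAST i → push 0
LOAD_CONST → push 3
COMPARE_OP bool(<) → 0 vs 3 = True
POP_JUMP_IF_FALSE → pop True; no jump
LOAD_FAST p → push 6
LOAD_CONST → push 12
BINARY_OP + → 6 + 12 = 18
STORE_FAST p → p=18
LOAD_FAST p → push 18
LOAD_CONST → push 3
BINARY_OP - → 18 - 3 = 15
STORE_FAST p → p=15
LOAD_FAST_LOAD_FAST p,b → push 15,13
BINARY_OP + → 15 + 13 = 28
STORE_FAST p → p=28
LOAD_FAST i → push 0
LOAD_CONST → push 1
BINARY_OP + → 0 + 1 = 1
STORE_FAST i → i=1
LOAD_FAST i → push 1
LOAD_CONST → push 3
COMPARE_OP bool(<) → 1 vs 3 = True
POP_JUMP_IF_FALSE → pop True; no jump
LOAD_FAST p → push 28
LOAD_CONST → push 12
BINARY_OP + → 28 + 12 = 40
STORE_FAST p → p=40
LOAD_FAST p → push 40
LOAD_CONST → push 3
BINARY_OP - → 40 - 3 = 37
STORE_FAST p → p=37
LOAD_FAST_LOAD_FAST p,b → push 37,13
BINARY_OP + → 37 + 13 = 50
STORE_FAST p → p=50
LOAD_FAST i → push 1
LOAD_CONST → push 1
BINARY_OP + → 1 + 1 = 2
STORE_FAST i → i=2
LOAD_FAST i → push 2
LOAD_CONST → push 3
COMPARE_OP bool(<) → 2 vs 3 = True
POP_JUMP_IF_FALSE → pop True; no jump
LOAD_FAST p → push 50
LOAD_CONST → push 12
BINARY_OP + → 50 + 12 = 62
STORE_FAST p → p=62
LOAD_FAST p → push 62
LOAD_CONST → push 3
BINARY_OP - → 62 - 3 = 59
STORE_FAST p → p=59
LOAD_FAST_LOAD_FAST p,b → push 59,13
BINARY_OP + → 59 + 13 = 72
STORE_FAST p → p=72
LOAD_FAST i → push 2
LOAD_CONST → push 1
BINARY_OP + → 2 + 1 = 3
STORE_FAST i → i=3
LOAD_FAST i → push 3
LOAD_CONST → push 3
COMPARE_OP bool(<) → 3 vs 3 = False
POP_JUMP_IF_FALSE → pop False; jump
LOAD_FAST p → push 72
RETURN_VALUE → return 72.

72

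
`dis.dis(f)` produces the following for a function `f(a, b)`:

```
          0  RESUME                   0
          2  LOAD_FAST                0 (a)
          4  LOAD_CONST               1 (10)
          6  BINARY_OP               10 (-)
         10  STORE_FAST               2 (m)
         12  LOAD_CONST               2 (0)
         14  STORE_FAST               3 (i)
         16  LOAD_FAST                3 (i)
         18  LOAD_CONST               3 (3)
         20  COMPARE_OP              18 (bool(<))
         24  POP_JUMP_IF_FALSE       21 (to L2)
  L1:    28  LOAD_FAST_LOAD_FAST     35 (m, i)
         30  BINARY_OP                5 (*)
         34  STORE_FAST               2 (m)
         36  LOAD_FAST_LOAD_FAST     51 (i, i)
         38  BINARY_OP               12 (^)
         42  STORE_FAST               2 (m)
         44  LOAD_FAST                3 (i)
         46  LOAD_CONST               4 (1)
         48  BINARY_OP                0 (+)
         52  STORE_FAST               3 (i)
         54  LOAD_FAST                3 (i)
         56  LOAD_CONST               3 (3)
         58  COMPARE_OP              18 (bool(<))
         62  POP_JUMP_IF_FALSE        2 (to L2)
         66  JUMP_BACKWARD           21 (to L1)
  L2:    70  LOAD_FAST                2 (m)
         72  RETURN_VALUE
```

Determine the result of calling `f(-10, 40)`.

0

LOAD_FAST a → push -10. Stack: [-10]
LOAD_CONST → push 10. Stack: [-10, 10]
BINARY_OP - → -10 - 10 = -20. Stack: [-20]
STORE_FAST m → m=-20. Stack: []
LOAD_CONST → push 0. Stack: [0]
STORE_FAST i → i=0. Stack: []
LOAD_FAST i → push 0. Stack: [0]
LOAD_CONST → push 3. Stack: [0, 3]
COMPARE_OP bool(<) → 0 vs 3 = True. Stack: [True]
POP_JUMP_IF_FALSE → pop True; no jump. Stack: []
LOAD_FAST_LOAD_FAST m,i → push -20,0. Stack: [-20, 0]
BINARY_OP * → -20 * 0 = 0. Stack: [0]
STORE_FAST m → m=0. Stack: []
LOAD_FAST_LOAD_FAST i,i → push 0,0. Stack: [0, 0]
BINARY_OP ^ → 0 ^ 0 = 0. Stack: [0]
STORE_FAST m → m=0. Stack: []
LOAD_FAST i → push 0. Stack: [0]
LOAD_CONST → push 1. Stack: [0, 1]
BINARY_OP + → 0 + 1 = 1. Stack: [1]
STORE_FAST i → i=1. Stack: []
LOAD_FAST i → push 1. Stack: [1]
LOAD_CONST → push 3. Stack: [1, 3]
COMPARE_OP bool(<) → 1 vs 3 = True. Stack: [True]
POP_JUMP_IF_FALSE → pop True; no jump. Stack: []
LOAD_FAST_LOAD_FAST m,i → push 0,1. Stack: [0, 1]
BINARY_OP * → 0 * 1 = 0. Stack: [0]
STORE_FAST m → m=0. Stack: []
LOAD_FAST_LOAD_FAST i,i → push 1,1. Stack: [1, 1]
BINARY_OP ^ → 1 ^ 1 = 0. Stack: [0]
STORE_FAST m → m=0. Stack: []
LOAD_FAST i → push 1. Stack: [1]
LOAD_CONST → push 1. Stack: [1, 1]
BINARY_OP + → 1 + 1 = 2. Stack: [2]
STORE_FAST i → i=2. Stack: []
LOAD_FAST i → push 2. Stack: [2]
LOAD_CONST → push 3. Stack: [2, 3]
COMPARE_OP bool(<) → 2 vs 3 = True. Stack: [True]
POP_JUMP_IF_FALSE → pop True; no jump. Stack: []
LOAD_FAST_LOAD_FAST m,i → push 0,2. Stack: [0, 2]
BINARY_OP * → 0 * 2 = 0. Stack: [0]
STORE_FAST m → m=0. Stack: []
LOAD_FAST_LOAD_FAST i,i → push 2,2. Stack: [2, 2]
BINARY_OP ^ → 2 ^ 2 = 0. Stack: [0]
STORE_FAST m → m=0. Stack: []
LOAD_FAST i → push 2. Stack: [2]
LOAD_CONST → push 1. Stack: [2, 1]
BINARY_OP + → 2 + 1 = 3. Stack: [3]
STORE_FAST i → i=3. Stack: []
LOAD_FAST i → push 3. Stack: [3]
LOAD_CONST → push 3. Stack: [3, 3]
COMPARE_OP bool(<) → 3 vs 3 = False. Stack: [False]
POP_JUMP_IF_FALSE → pop False; jump. Stack: []
LOAD_FAST m → push 0. Stack: [0]
RETURN_VALUE → return 0.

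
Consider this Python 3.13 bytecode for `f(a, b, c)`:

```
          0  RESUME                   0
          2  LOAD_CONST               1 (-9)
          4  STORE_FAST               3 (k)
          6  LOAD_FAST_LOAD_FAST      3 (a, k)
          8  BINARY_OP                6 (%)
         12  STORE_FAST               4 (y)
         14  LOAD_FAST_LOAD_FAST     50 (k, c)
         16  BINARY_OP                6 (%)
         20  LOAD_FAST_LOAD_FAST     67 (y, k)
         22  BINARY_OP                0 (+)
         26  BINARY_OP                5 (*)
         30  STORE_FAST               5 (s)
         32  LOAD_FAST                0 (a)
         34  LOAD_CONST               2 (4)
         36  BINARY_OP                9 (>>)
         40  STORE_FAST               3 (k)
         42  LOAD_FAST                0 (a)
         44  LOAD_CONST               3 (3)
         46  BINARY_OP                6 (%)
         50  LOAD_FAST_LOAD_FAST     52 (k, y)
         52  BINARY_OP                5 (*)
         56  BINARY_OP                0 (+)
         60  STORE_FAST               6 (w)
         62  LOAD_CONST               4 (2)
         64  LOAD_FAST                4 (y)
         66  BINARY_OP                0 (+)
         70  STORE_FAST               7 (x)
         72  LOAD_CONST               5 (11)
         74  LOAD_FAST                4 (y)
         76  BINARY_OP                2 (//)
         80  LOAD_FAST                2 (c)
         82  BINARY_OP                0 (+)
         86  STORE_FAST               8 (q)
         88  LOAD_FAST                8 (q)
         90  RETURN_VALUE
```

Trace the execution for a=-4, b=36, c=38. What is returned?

LOAD_CONST → push -9. Stack: [-9]
STORE_FAST k → k=-9. Stack: []
LOAD_FAST_LOAD_FAST a,k → push -4,-9. Stack: [-4, -9]
BINARY_OP % → -4 % -9 = -4. Stack: [-4]
STORE_FAST y → y=-4. Stack: []
LOAD_FAST_LOAD_FAST k,c → push -9,38. Stack: [-9, 38]
BINARY_OP % → -9 % 38 = 29. Stack: [29]
LOAD_FAST_LOAD_FAST y,k → push -4,-9. Stack: [29, -4, -9]
BINARY_OP + → -4 + -9 = -13. Stack: [29, -13]
BINARY_OP * → 29 * -13 = -377. Stack: [-377]
STORE_FAST s → s=-377. Stack: []
LOAD_FAST a → push -4. Stack: [-4]
LOAD_CONST → push 4. Stack: [-4, 4]
BINARY_OP >> → -4 >> 4 = -1. Stack: [-1]
STORE_FAST k → k=-1. Stack: []
LOAD_FAST a → push -4. Stack: [-4]
LOAD_CONST → push 3. Stack: [-4, 3]
BINARY_OP % → -4 % 3 = 2. Stack: [2]
LOAD_FAST_LOAD_FAST k,y → push -1,-4. Stack: [2, -1, -4]
BINARY_OP * → -1 * -4 = 4. Stack: [2, 4]
BINARY_OP + → 2 + 4 = 6. Stack: [6]
STORE_FAST w → w=6. Stack: []
LOAD_CONST → push 2. Stack: [2]
LOAD_FAST y → push -4. Stack: [2, -4]
BINARY_OP + → 2 + -4 = -2. Stack: [-2]
STORE_FAST x → x=-2. Stack: []
LOAD_CONST → push 11. Stack: [11]
LOAD_FAST y → push -4. Stack: [11, -4]
BINARY_OP // → 11 // -4 = -3. Stack: [-3]
LOAD_FAST c → push 38. Stack: [-3, 38]
BINARY_OP + → -3 + 38 = 35. Stack: [35]
STORE_FAST q → q=35. Stack: []
LOAD_FAST q → push 35. Stack: [35]
RETURN_VALUE → return 35.

35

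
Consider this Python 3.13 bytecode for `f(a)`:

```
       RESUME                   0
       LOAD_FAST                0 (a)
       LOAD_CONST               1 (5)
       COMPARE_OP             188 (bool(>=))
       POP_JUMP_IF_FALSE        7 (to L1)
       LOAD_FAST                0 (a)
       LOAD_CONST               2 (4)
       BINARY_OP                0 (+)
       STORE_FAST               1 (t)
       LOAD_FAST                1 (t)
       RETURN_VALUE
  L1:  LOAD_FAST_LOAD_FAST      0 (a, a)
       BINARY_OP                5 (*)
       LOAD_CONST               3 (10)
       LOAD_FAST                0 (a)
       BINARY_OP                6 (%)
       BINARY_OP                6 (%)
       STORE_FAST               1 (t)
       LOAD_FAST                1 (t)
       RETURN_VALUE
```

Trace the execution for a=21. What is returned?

LOAD_FAST a → push 21. Stack: [21]
LOAD_CONST → push 5. Stack: [21, 5]
COMPARE_OP bool(>=) → 21 vs 5 = True. Stack: [True]
POP_JUMP_IF_FALSE → pop True; no jump. Stack: []
LOAD_FAST a → push 21. Stack: [21]
LOAD_CONST → push 4. Stack: [21, 4]
BINARY_OP + → 21 + 4 = 25. Stack: [25]
STORE_FAST t → t=25. Stack: []
LOAD_FAST t → push 25. Stack: [25]
RETURN_VALUE → return 25.

25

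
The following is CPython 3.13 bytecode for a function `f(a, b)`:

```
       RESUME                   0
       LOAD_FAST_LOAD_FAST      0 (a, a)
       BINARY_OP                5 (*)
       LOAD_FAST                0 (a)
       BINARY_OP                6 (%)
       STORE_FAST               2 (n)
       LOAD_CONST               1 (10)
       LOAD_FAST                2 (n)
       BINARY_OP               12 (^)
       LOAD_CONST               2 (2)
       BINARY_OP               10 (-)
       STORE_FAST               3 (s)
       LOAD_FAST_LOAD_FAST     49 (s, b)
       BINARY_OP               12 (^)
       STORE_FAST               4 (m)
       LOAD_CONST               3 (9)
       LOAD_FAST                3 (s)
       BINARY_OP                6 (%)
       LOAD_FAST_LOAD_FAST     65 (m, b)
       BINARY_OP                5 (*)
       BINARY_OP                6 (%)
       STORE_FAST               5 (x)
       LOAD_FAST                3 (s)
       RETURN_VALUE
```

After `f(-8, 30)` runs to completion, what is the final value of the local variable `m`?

LOAD_FAST_LOAD_FAST a,a → push -8,-8. Stack: [-8, -8]
BINARY_OP * → -8 * -8 = 64. Stack: [64]
LOAD_FAST a → push -8. Stack: [64, -8]
BINARY_OP % → 64 % -8 = 0. Stack: [0]
STORE_FAST n → n=0. Stack: []
LOAD_CONST → push 10. Stack: [10]
LOAD_FAST n → push 0. Stack: [10, 0]
BINARY_OP ^ → 10 ^ 0 = 10. Stack: [10]
LOAD_CONST → push 2. Stack: [10, 2]
BINARY_OP - → 10 - 2 = 8. Stack: [8]
STORE_FAST s → s=8. Stack: []
LOAD_FAST_LOAD_FAST s,b → push 8,30. Stack: [8, 30]
BINARY_OP ^ → 8 ^ 30 = 22. Stack: [22]
STORE_FAST m → m=22. Stack: []
LOAD_CONST → push 9. Stack: [9]
LOAD_FAST s → push 8. Stack: [9, 8]
BINARY_OP % → 9 % 8 = 1. Stack: [1]
LOAD_FAST_LOAD_FAST m,b → push 22,30. Stack: [1, 22, 30]
BINARY_OP * → 22 * 30 = 660. Stack: [1, 660]
BINARY_OP % → 1 % 660 = 1. Stack: [1]
STORE_FAST x → x=1. Stack: []
LOAD_FAST s → push 8. Stack: [8]
RETURN_VALUE → return 8.

22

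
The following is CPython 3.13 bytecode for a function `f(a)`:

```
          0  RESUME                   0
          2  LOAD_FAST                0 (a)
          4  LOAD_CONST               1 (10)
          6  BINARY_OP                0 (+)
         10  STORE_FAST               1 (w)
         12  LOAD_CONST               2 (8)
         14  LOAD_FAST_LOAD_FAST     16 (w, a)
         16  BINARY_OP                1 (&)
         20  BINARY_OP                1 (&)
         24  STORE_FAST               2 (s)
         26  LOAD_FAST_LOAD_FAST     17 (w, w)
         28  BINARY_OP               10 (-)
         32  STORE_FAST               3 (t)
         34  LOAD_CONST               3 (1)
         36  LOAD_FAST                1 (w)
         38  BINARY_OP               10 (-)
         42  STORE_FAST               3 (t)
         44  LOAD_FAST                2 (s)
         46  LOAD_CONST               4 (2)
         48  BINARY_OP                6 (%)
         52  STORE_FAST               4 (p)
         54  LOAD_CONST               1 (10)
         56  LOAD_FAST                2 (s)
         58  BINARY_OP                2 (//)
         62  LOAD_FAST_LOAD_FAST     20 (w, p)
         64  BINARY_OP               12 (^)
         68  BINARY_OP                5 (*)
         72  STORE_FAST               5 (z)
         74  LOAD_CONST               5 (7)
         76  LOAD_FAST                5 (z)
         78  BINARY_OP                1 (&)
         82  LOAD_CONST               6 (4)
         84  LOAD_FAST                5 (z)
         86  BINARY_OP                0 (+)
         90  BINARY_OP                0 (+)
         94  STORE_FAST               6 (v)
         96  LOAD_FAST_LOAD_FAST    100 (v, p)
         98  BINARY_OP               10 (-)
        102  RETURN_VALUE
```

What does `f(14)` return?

28

LOAD_FAST a → push 14. Stack: [14]
LOAD_CONST → push 10. Stack: [14, 10]
BINARY_OP + → 14 + 10 = 24. Stack: [24]
STORE_FAST w → w=24. Stack: []
LOAD_CONST → push 8. Stack: [8]
LOAD_FAST_LOAD_FAST w,a → push 24,14. Stack: [8, 24, 14]
BINARY_OP & → 24 & 14 = 8. Stack: [8, 8]
BINARY_OP & → 8 & 8 = 8. Stack: [8]
STORE_FAST s → s=8. Stack: []
LOAD_FAST_LOAD_FAST w,w → push 24,24. Stack: [24, 24]
BINARY_OP - → 24 - 24 = 0. Stack: [0]
STORE_FAST t → t=0. Stack: []
LOAD_CONST → push 1. Stack: [1]
LOAD_FAST w → push 24. Stack: [1, 24]
BINARY_OP - → 1 - 24 = -23. Stack: [-23]
STORE_FAST t → t=-23. Stack: []
LOAD_FAST s → push 8. Stack: [8]
LOAD_CONST → push 2. Stack: [8, 2]
BINARY_OP % → 8 % 2 = 0. Stack: [0]
STORE_FAST p → p=0. Stack: []
LOAD_CONST → push 10. Stack: [10]
LOAD_FAST s → push 8. Stack: [10, 8]
BINARY_OP // → 10 // 8 = 1. Stack: [1]
LOAD_FAST_LOAD_FAST w,p → push 24,0. Stack: [1, 24, 0]
BINARY_OP ^ → 24 ^ 0 = 24. Stack: [1, 24]
BINARY_OP * → 1 * 24 = 24. Stack: [24]
STORE_FAST z → z=24. Stack: []
LOAD_CONST → push 7. Stack: [7]
LOAD_FAST z → push 24. Stack: [7, 24]
BINARY_OP & → 7 & 24 = 0. Stack: [0]
LOAD_CONST → push 4. Stack: [0, 4]
LOAD_FAST z → push 24. Stack: [0, 4, 24]
BINARY_OP + → 4 + 24 = 28. Stack: [0, 28]
BINARY_OP + → 0 + 28 = 28. Stack: [28]
STORE_FAST v → v=28. Stack: []
LOAD_FAST_LOAD_FAST v,p → push 28,0. Stack: [28, 0]
BINARY_OP - → 28 - 0 = 28. Stack: [28]
RETURN_VALUE → return 28.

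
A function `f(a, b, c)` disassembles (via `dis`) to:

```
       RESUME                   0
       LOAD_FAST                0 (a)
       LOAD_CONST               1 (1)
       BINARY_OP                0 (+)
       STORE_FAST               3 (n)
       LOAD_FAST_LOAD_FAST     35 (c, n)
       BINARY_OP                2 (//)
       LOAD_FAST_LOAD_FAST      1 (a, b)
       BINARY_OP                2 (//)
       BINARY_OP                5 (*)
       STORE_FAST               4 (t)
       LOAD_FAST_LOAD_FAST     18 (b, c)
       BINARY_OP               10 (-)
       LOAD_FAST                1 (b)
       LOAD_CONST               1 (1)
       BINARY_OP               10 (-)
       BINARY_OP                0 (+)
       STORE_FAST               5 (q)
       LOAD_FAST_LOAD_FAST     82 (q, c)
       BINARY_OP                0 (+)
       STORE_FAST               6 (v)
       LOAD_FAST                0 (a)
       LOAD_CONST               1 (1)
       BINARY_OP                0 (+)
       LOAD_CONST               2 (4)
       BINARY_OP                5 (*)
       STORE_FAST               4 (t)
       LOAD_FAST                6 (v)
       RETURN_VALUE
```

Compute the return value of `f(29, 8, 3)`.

15

LOAD_FAST a → push 29. Stack: [29]
LOAD_CONST → push 1. Stack: [29, 1]
BINARY_OP + → 29 + 1 = 30. Stack: [30]
STORE_FAST n → n=30. Stack: []
LOAD_FAST_LOAD_FAST c,n → push 3,30. Stack: [3, 30]
BINARY_OP // → 3 // 30 = 0. Stack: [0]
LOAD_FAST_LOAD_FAST a,b → push 29,8. Stack: [0, 29, 8]
BINARY_OP // → 29 // 8 = 3. Stack: [0, 3]
BINARY_OP * → 0 * 3 = 0. Stack: [0]
STORE_FAST t → t=0. Stack: []
LOAD_FAST_LOAD_FAST b,c → push 8,3. Stack: [8, 3]
BINARY_OP - → 8 - 3 = 5. Stack: [5]
LOAD_FAST b → push 8. Stack: [5, 8]
LOAD_CONST → push 1. Stack: [5, 8, 1]
BINARY_OP - → 8 - 1 = 7. Stack: [5, 7]
BINARY_OP + → 5 + 7 = 12. Stack: [12]
STORE_FAST q → q=12. Stack: []
LOAD_FAST_LOAD_FAST q,c → push 12,3. Stack: [12, 3]
BINARY_OP + → 12 + 3 = 15. Stack: [15]
STORE_FAST v → v=15. Stack: []
LOAD_FAST a → push 29. Stack: [29]
LOAD_CONST → push 1. Stack: [29, 1]
BINARY_OP + → 29 + 1 = 30. Stack: [30]
LOAD_CONST → push 4. Stack: [30, 4]
BINARY_OP * → 30 * 4 = 120. Stack: [120]
STORE_FAST t → t=120. Stack: []
LOAD_FAST v → push 15. Stack: [15]
RETURN_VALUE → return 15.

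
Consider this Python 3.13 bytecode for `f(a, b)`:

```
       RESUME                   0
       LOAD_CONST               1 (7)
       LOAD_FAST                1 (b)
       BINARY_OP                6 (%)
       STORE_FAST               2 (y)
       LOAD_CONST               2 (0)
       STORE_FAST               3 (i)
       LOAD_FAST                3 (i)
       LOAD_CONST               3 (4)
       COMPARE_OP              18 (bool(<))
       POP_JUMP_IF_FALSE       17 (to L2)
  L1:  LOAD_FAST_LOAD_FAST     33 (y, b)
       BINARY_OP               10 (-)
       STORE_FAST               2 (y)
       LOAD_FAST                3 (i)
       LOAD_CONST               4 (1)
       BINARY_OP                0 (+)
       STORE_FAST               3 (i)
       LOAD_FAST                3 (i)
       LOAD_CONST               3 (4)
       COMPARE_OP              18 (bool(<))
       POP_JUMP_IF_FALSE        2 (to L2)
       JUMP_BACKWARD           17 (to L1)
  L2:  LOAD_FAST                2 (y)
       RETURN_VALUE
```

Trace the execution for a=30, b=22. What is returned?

-81

LOAD_CONST → push 7. Stack: [7]
LOAD_FAST b → push 22. Stack: [7, 22]
BINARY_OP % → 7 % 22 = 7. Stack: [7]
STORE_FAST y → y=7. Stack: []
LOAD_CONST → push 0. Stack: [0]
STORE_FAST i → i=0. Stack: []
LOAD_FAST i → push 0. Stack: [0]
LOAD_CONST → push 4. Stack: [0, 4]
COMPARE_OP bool(<) → 0 vs 4 = True. Stack: [True]
POP_JUMP_IF_FALSE → pop True; no jump. Stack: []
LOAD_FAST_LOAD_FAST y,b → push 7,22. Stack: [7, 22]
BINARY_OP - → 7 - 22 = -15. Stack: [-15]
STORE_FAST y → y=-15. Stack: []
LOAD_FAST i → push 0. Stack: [0]
LOAD_CONST → push 1. Stack: [0, 1]
BINARY_OP + → 0 + 1 = 1. Stack: [1]
STORE_FAST i → i=1. Stack: []
LOAD_FAST i → push 1. Stack: [1]
LOAD_CONST → push 4. Stack: [1, 4]
COMPARE_OP bool(<) → 1 vs 4 = True. Stack: [True]
POP_JUMP_IF_FALSE → pop True; no jump. Stack: []
LOAD_FAST_LOAD_FAST y,b → push -15,22. Stack: [-15, 22]
BINARY_OP - → -15 - 22 = -37. Stack: [-37]
STORE_FAST y → y=-37. Stack: []
LOAD_FAST i → push 1. Stack: [1]
LOAD_CONST → push 1. Stack: [1, 1]
BINARY_OP + → 1 + 1 = 2. Stack: [2]
STORE_FAST i → i=2. Stack: []
LOAD_FAST i → push 2. Stack: [2]
LOAD_CONST → push 4. Stack: [2, 4]
COMPARE_OP bool(<) → 2 vs 4 = True. Stack: [True]
POP_JUMP_IF_FALSE → pop True; no jump. Stack: []
LOAD_FAST_LOAD_FAST y,b → push -37,22. Stack: [-37, 22]
BINARY_OP - → -37 - 22 = -59. Stack: [-59]
STORE_FAST y → y=-59. Stack: []
LOAD_FAST i → push 2. Stack: [2]
LOAD_CONST → push 1. Stack: [2, 1]
BINARY_OP + → 2 + 1 = 3. Stack: [3]
STORE_FAST i → i=3. Stack: []
LOAD_FAST i → push 3. Stack: [3]
LOAD_CONST → push 4. Stack: [3, 4]
COMPARE_OP bool(<) → 3 vs 4 = True. Stack: [True]
POP_JUMP_IF_FALSE → pop True; no jump. Stack: []
LOAD_FAST_LOAD_FAST y,b → push -59,22. Stack: [-59, 22]
BINARY_OP - → -59 - 22 = -81. Stack: [-81]
STORE_FAST y → y=-81. Stack: []
LOAD_FAST i → push 3. Stack: [3]
LOAD_CONST → push 1. Stack: [3, 1]
BINARY_OP + → 3 + 1 = 4. Stack: [4]
STORE_FAST i → i=4. Stack: []
LOAD_FAST i → push 4. Stack: [4]
LOAD_CONST → push 4. Stack: [4, 4]
COMPARE_OP bool(<) → 4 vs 4 = False. Stack: [False]
POP_JUMP_IF_FALSE → pop False; jump. Stack: []
LOAD_FAST y → push -81. Stack: [-81]
RETURN_VALUE → return -81.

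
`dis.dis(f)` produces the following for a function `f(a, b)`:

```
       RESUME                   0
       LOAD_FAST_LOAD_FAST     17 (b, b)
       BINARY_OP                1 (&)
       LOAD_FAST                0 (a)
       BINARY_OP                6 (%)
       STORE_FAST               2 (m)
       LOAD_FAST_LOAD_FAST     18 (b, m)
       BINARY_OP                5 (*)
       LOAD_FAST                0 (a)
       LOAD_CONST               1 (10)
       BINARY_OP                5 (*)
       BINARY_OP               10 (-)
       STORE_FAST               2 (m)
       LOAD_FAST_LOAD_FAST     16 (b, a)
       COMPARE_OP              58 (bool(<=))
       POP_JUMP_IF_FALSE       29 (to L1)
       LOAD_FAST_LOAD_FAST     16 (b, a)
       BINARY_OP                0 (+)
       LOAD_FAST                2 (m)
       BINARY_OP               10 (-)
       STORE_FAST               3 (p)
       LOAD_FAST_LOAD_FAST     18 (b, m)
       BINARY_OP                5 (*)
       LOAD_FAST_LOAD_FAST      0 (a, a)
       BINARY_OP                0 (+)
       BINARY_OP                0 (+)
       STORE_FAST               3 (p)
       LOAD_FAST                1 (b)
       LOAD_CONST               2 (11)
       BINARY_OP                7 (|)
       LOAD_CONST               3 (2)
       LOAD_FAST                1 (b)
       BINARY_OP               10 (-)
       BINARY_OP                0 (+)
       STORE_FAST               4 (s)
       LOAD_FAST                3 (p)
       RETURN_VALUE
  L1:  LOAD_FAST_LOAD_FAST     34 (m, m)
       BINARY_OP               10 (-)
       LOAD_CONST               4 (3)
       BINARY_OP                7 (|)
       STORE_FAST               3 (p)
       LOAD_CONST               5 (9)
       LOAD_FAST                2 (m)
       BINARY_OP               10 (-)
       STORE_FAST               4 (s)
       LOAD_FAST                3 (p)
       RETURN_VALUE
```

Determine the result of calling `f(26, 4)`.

-924

LOAD_FAST_LOAD_FAST b,b → push 4,4. Stack: [4, 4]
BINARY_OP & → 4 & 4 = 4. Stack: [4]
LOAD_FAST a → push 26. Stack: [4, 26]
BINARY_OP % → 4 % 26 = 4. Stack: [4]
STORE_FAST m → m=4. Stack: []
LOAD_FAST_LOAD_FAST b,m → push 4,4. Stack: [4, 4]
BINARY_OP * → 4 * 4 = 16. Stack: [16]
LOAD_FAST a → push 26. Stack: [16, 26]
LOAD_CONST → push 10. Stack: [16, 26, 10]
BINARY_OP * → 26 * 10 = 260. Stack: [16, 260]
BINARY_OP - → 16 - 260 = -244. Stack: [-244]
STORE_FAST m → m=-244. Stack: []
LOAD_FAST_LOAD_FAST b,a → push 4,26. Stack: [4, 26]
COMPARE_OP bool(<=) → 4 vs 26 = True. Stack: [True]
POP_JUMP_IF_FALSE → pop True; no jump. Stack: []
LOAD_FAST_LOAD_FAST b,a → push 4,26. Stack: [4, 26]
BINARY_OP + → 4 + 26 = 30. Stack: [30]
LOAD_FAST m → push -244. Stack: [30, -244]
BINARY_OP - → 30 - -244 = 274. Stack: [274]
STORE_FAST p → p=274. Stack: []
LOAD_FAST_LOAD_FAST b,m → push 4,-244. Stack: [4, -244]
BINARY_OP * → 4 * -244 = -976. Stack: [-976]
LOAD_FAST_LOAD_FAST a,a → push 26,26. Stack: [-976, 26, 26]
BINARY_OP + → 26 + 26 = 52. Stack: [-976, 52]
BINARY_OP + → -976 + 52 = -924. Stack: [-924]
STORE_FAST p → p=-924. Stack: []
LOAD_FAST b → push 4. Stack: [4]
LOAD_CONST → push 11. Stack: [4, 11]
BINARY_OP | → 4 | 11 = 15. Stack: [15]
LOAD_CONST → push 2. Stack: [15, 2]
LOAD_FAST b → push 4. Stack: [15, 2, 4]
BINARY_OP - → 2 - 4 = -2. Stack: [15, -2]
BINARY_OP + → 15 + -2 = 13. Stack: [13]
STORE_FAST s → s=13. Stack: []
LOAD_FAST p → push -924. Stack: [-924]
RETURN_VALUE → return -924.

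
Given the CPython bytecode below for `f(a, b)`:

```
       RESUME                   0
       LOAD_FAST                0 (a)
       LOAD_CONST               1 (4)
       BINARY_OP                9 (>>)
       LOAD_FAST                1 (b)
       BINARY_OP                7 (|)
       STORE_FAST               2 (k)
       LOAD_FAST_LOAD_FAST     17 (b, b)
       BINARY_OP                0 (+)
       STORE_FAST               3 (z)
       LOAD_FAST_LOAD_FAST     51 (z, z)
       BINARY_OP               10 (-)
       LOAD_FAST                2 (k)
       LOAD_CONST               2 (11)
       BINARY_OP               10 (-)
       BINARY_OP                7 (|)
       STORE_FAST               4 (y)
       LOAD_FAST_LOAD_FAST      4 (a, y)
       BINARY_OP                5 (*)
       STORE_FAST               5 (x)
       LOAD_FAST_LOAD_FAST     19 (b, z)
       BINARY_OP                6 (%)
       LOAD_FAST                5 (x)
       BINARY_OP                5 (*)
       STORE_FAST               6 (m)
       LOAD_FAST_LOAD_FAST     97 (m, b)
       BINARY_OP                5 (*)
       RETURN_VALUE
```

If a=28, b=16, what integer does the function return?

43008

LOAD_FAST a → push 28. Stack: [28]
LOAD_CONST → push 4. Stack: [28, 4]
BINARY_OP >> → 28 >> 4 = 1. Stack: [1]
LOAD_FAST b → push 16. Stack: [1, 16]
BINARY_OP | → 1 | 16 = 17. Stack: [17]
STORE_FAST k → k=17. Stack: []
LOAD_FAST_LOAD_FAST b,b → push 16,16. Stack: [16, 16]
BINARY_OP + → 16 + 16 = 32. Stack: [32]
STORE_FAST z → z=32. Stack: []
LOAD_FAST_LOAD_FAST z,z → push 32,32. Stack: [32, 32]
BINARY_OP - → 32 - 32 = 0. Stack: [0]
LOAD_FAST k → push 17. Stack: [0, 17]
LOAD_CONST → push 11. Stack: [0, 17, 11]
BINARY_OP - → 17 - 11 = 6. Stack: [0, 6]
BINARY_OP | → 0 | 6 = 6. Stack: [6]
STORE_FAST y → y=6. Stack: []
LOAD_FAST_LOAD_FAST a,y → push 28,6. Stack: [28, 6]
BINARY_OP * → 28 * 6 = 168. Stack: [168]
STORE_FAST x → x=168. Stack: []
LOAD_FAST_LOAD_FAST b,z → push 16,32. Stack: [16, 32]
BINARY_OP % → 16 % 32 = 16. Stack: [16]
LOAD_FAST x → push 168. Stack: [16, 168]
BINARY_OP * → 16 * 168 = 2688. Stack: [2688]
STORE_FAST m → m=2688. Stack: []
LOAD_FAST_LOAD_FAST m,b → push 2688,16. Stack: [2688, 16]
BINARY_OP * → 2688 * 16 = 43008. Stack: [43008]
RETURN_VALUE → return 43008.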